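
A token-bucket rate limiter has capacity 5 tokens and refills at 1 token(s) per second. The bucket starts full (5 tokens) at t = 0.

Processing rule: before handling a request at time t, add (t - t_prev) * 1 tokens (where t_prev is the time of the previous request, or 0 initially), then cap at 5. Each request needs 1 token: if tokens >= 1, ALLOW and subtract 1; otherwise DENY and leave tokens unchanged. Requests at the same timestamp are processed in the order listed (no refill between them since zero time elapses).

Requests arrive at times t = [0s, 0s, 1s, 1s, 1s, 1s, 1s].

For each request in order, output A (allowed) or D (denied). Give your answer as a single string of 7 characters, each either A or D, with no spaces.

Answer: AAAAAAD

Derivation:
Simulating step by step:
  req#1 t=0s: ALLOW
  req#2 t=0s: ALLOW
  req#3 t=1s: ALLOW
  req#4 t=1s: ALLOW
  req#5 t=1s: ALLOW
  req#6 t=1s: ALLOW
  req#7 t=1s: DENY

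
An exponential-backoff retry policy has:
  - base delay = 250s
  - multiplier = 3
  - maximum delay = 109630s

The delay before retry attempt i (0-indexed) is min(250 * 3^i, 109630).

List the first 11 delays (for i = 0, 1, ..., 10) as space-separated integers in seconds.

Computing each delay:
  i=0: min(250*3^0, 109630) = 250
  i=1: min(250*3^1, 109630) = 750
  i=2: min(250*3^2, 109630) = 2250
  i=3: min(250*3^3, 109630) = 6750
  i=4: min(250*3^4, 109630) = 20250
  i=5: min(250*3^5, 109630) = 60750
  i=6: min(250*3^6, 109630) = 109630
  i=7: min(250*3^7, 109630) = 109630
  i=8: min(250*3^8, 109630) = 109630
  i=9: min(250*3^9, 109630) = 109630
  i=10: min(250*3^10, 109630) = 109630

Answer: 250 750 2250 6750 20250 60750 109630 109630 109630 109630 109630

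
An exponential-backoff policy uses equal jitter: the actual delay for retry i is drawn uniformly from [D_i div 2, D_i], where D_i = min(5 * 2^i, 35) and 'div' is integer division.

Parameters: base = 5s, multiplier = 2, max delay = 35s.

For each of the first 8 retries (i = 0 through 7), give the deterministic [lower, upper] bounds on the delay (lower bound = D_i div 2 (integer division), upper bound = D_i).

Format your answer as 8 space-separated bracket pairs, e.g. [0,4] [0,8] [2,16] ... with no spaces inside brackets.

Answer: [2,5] [5,10] [10,20] [17,35] [17,35] [17,35] [17,35] [17,35]

Derivation:
Computing bounds per retry:
  i=0: D_i=min(5*2^0,35)=5, bounds=[2,5]
  i=1: D_i=min(5*2^1,35)=10, bounds=[5,10]
  i=2: D_i=min(5*2^2,35)=20, bounds=[10,20]
  i=3: D_i=min(5*2^3,35)=35, bounds=[17,35]
  i=4: D_i=min(5*2^4,35)=35, bounds=[17,35]
  i=5: D_i=min(5*2^5,35)=35, bounds=[17,35]
  i=6: D_i=min(5*2^6,35)=35, bounds=[17,35]
  i=7: D_i=min(5*2^7,35)=35, bounds=[17,35]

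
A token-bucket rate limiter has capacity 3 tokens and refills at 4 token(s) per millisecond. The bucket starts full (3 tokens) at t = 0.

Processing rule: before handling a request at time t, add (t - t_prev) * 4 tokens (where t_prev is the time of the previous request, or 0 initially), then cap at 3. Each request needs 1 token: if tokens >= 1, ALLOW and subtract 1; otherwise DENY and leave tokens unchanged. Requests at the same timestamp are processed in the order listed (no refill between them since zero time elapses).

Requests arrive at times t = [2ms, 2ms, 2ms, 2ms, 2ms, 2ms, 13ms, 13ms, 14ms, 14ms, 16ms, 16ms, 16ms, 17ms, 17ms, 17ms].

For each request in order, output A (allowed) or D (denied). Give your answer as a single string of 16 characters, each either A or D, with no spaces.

Simulating step by step:
  req#1 t=2ms: ALLOW
  req#2 t=2ms: ALLOW
  req#3 t=2ms: ALLOW
  req#4 t=2ms: DENY
  req#5 t=2ms: DENY
  req#6 t=2ms: DENY
  req#7 t=13ms: ALLOW
  req#8 t=13ms: ALLOW
  req#9 t=14ms: ALLOW
  req#10 t=14ms: ALLOW
  req#11 t=16ms: ALLOW
  req#12 t=16ms: ALLOW
  req#13 t=16ms: ALLOW
  req#14 t=17ms: ALLOW
  req#15 t=17ms: ALLOW
  req#16 t=17ms: ALLOW

Answer: AAADDDAAAAAAAAAA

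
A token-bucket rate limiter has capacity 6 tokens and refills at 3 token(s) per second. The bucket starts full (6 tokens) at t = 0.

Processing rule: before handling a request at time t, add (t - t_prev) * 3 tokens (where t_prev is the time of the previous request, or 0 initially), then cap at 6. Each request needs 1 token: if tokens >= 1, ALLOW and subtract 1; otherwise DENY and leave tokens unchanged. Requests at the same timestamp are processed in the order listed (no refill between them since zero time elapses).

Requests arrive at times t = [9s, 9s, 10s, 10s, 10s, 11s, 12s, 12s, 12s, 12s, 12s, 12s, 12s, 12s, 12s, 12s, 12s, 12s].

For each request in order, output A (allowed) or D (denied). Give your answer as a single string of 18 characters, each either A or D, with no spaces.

Simulating step by step:
  req#1 t=9s: ALLOW
  req#2 t=9s: ALLOW
  req#3 t=10s: ALLOW
  req#4 t=10s: ALLOW
  req#5 t=10s: ALLOW
  req#6 t=11s: ALLOW
  req#7 t=12s: ALLOW
  req#8 t=12s: ALLOW
  req#9 t=12s: ALLOW
  req#10 t=12s: ALLOW
  req#11 t=12s: ALLOW
  req#12 t=12s: ALLOW
  req#13 t=12s: DENY
  req#14 t=12s: DENY
  req#15 t=12s: DENY
  req#16 t=12s: DENY
  req#17 t=12s: DENY
  req#18 t=12s: DENY

Answer: AAAAAAAAAAAADDDDDD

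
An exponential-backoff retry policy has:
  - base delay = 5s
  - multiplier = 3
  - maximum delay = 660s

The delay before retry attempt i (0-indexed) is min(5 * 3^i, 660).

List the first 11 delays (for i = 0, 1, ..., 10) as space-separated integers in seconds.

Answer: 5 15 45 135 405 660 660 660 660 660 660

Derivation:
Computing each delay:
  i=0: min(5*3^0, 660) = 5
  i=1: min(5*3^1, 660) = 15
  i=2: min(5*3^2, 660) = 45
  i=3: min(5*3^3, 660) = 135
  i=4: min(5*3^4, 660) = 405
  i=5: min(5*3^5, 660) = 660
  i=6: min(5*3^6, 660) = 660
  i=7: min(5*3^7, 660) = 660
  i=8: min(5*3^8, 660) = 660
  i=9: min(5*3^9, 660) = 660
  i=10: min(5*3^10, 660) = 660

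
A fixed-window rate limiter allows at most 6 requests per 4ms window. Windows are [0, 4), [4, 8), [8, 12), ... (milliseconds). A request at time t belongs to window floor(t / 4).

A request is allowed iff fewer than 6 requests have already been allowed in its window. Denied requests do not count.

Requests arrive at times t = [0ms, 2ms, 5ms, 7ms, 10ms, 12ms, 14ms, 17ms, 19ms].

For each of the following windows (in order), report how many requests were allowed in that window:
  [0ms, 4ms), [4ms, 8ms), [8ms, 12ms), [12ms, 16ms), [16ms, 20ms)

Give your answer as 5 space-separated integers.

Answer: 2 2 1 2 2

Derivation:
Processing requests:
  req#1 t=0ms (window 0): ALLOW
  req#2 t=2ms (window 0): ALLOW
  req#3 t=5ms (window 1): ALLOW
  req#4 t=7ms (window 1): ALLOW
  req#5 t=10ms (window 2): ALLOW
  req#6 t=12ms (window 3): ALLOW
  req#7 t=14ms (window 3): ALLOW
  req#8 t=17ms (window 4): ALLOW
  req#9 t=19ms (window 4): ALLOW

Allowed counts by window: 2 2 1 2 2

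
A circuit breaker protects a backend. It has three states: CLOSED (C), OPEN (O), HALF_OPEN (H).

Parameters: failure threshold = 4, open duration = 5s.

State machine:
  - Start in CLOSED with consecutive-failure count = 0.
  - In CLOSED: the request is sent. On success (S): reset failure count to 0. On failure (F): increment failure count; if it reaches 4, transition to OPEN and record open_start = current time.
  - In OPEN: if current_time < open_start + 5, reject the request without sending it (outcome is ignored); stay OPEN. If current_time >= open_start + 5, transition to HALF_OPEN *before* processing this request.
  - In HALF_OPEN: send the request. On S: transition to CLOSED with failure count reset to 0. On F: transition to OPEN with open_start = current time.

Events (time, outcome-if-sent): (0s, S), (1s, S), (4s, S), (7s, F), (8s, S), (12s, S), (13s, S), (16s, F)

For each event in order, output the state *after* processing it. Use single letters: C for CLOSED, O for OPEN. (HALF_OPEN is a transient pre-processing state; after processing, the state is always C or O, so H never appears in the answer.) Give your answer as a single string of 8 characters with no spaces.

State after each event:
  event#1 t=0s outcome=S: state=CLOSED
  event#2 t=1s outcome=S: state=CLOSED
  event#3 t=4s outcome=S: state=CLOSED
  event#4 t=7s outcome=F: state=CLOSED
  event#5 t=8s outcome=S: state=CLOSED
  event#6 t=12s outcome=S: state=CLOSED
  event#7 t=13s outcome=S: state=CLOSED
  event#8 t=16s outcome=F: state=CLOSED

Answer: CCCCCCCC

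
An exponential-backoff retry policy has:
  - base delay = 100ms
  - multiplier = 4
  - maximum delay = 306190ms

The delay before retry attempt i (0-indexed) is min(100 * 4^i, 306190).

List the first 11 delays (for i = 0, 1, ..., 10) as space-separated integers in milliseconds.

Computing each delay:
  i=0: min(100*4^0, 306190) = 100
  i=1: min(100*4^1, 306190) = 400
  i=2: min(100*4^2, 306190) = 1600
  i=3: min(100*4^3, 306190) = 6400
  i=4: min(100*4^4, 306190) = 25600
  i=5: min(100*4^5, 306190) = 102400
  i=6: min(100*4^6, 306190) = 306190
  i=7: min(100*4^7, 306190) = 306190
  i=8: min(100*4^8, 306190) = 306190
  i=9: min(100*4^9, 306190) = 306190
  i=10: min(100*4^10, 306190) = 306190

Answer: 100 400 1600 6400 25600 102400 306190 306190 306190 306190 306190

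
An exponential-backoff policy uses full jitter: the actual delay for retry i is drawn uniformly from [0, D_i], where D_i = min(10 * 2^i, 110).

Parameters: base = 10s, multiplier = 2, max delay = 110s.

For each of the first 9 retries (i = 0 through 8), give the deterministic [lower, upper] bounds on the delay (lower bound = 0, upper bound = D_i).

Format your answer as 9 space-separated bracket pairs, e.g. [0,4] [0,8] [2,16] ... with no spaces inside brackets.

Answer: [0,10] [0,20] [0,40] [0,80] [0,110] [0,110] [0,110] [0,110] [0,110]

Derivation:
Computing bounds per retry:
  i=0: D_i=min(10*2^0,110)=10, bounds=[0,10]
  i=1: D_i=min(10*2^1,110)=20, bounds=[0,20]
  i=2: D_i=min(10*2^2,110)=40, bounds=[0,40]
  i=3: D_i=min(10*2^3,110)=80, bounds=[0,80]
  i=4: D_i=min(10*2^4,110)=110, bounds=[0,110]
  i=5: D_i=min(10*2^5,110)=110, bounds=[0,110]
  i=6: D_i=min(10*2^6,110)=110, bounds=[0,110]
  i=7: D_i=min(10*2^7,110)=110, bounds=[0,110]
  i=8: D_i=min(10*2^8,110)=110, bounds=[0,110]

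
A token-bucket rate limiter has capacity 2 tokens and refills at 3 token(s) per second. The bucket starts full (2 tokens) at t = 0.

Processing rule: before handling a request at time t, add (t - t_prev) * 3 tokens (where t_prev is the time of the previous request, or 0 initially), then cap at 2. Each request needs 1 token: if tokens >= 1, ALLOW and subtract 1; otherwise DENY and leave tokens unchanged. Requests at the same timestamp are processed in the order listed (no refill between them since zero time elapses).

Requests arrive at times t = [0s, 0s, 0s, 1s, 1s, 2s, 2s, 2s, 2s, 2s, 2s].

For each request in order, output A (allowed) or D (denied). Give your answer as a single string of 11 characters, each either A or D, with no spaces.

Simulating step by step:
  req#1 t=0s: ALLOW
  req#2 t=0s: ALLOW
  req#3 t=0s: DENY
  req#4 t=1s: ALLOW
  req#5 t=1s: ALLOW
  req#6 t=2s: ALLOW
  req#7 t=2s: ALLOW
  req#8 t=2s: DENY
  req#9 t=2s: DENY
  req#10 t=2s: DENY
  req#11 t=2s: DENY

Answer: AADAAAADDDD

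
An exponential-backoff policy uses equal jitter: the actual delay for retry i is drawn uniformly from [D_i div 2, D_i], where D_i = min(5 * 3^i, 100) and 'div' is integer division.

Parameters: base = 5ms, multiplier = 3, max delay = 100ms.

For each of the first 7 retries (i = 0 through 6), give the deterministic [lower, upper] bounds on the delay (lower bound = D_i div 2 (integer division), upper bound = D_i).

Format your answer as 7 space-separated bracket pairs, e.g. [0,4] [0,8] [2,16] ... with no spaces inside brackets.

Answer: [2,5] [7,15] [22,45] [50,100] [50,100] [50,100] [50,100]

Derivation:
Computing bounds per retry:
  i=0: D_i=min(5*3^0,100)=5, bounds=[2,5]
  i=1: D_i=min(5*3^1,100)=15, bounds=[7,15]
  i=2: D_i=min(5*3^2,100)=45, bounds=[22,45]
  i=3: D_i=min(5*3^3,100)=100, bounds=[50,100]
  i=4: D_i=min(5*3^4,100)=100, bounds=[50,100]
  i=5: D_i=min(5*3^5,100)=100, bounds=[50,100]
  i=6: D_i=min(5*3^6,100)=100, bounds=[50,100]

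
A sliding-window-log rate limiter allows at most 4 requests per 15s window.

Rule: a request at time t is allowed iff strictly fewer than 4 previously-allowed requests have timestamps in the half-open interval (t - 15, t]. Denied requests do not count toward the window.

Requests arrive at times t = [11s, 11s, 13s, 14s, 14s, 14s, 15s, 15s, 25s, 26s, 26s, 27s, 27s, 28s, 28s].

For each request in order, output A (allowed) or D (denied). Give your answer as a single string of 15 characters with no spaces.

Tracking allowed requests in the window:
  req#1 t=11s: ALLOW
  req#2 t=11s: ALLOW
  req#3 t=13s: ALLOW
  req#4 t=14s: ALLOW
  req#5 t=14s: DENY
  req#6 t=14s: DENY
  req#7 t=15s: DENY
  req#8 t=15s: DENY
  req#9 t=25s: DENY
  req#10 t=26s: ALLOW
  req#11 t=26s: ALLOW
  req#12 t=27s: DENY
  req#13 t=27s: DENY
  req#14 t=28s: ALLOW
  req#15 t=28s: DENY

Answer: AAAADDDDDAADDAD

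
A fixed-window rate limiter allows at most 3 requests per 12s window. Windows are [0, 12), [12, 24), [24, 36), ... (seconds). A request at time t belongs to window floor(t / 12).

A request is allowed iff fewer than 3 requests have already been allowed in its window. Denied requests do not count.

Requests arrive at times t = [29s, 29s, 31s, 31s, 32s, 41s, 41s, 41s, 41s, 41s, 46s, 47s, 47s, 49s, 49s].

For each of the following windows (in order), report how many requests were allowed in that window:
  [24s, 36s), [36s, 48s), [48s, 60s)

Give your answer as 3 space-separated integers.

Answer: 3 3 2

Derivation:
Processing requests:
  req#1 t=29s (window 2): ALLOW
  req#2 t=29s (window 2): ALLOW
  req#3 t=31s (window 2): ALLOW
  req#4 t=31s (window 2): DENY
  req#5 t=32s (window 2): DENY
  req#6 t=41s (window 3): ALLOW
  req#7 t=41s (window 3): ALLOW
  req#8 t=41s (window 3): ALLOW
  req#9 t=41s (window 3): DENY
  req#10 t=41s (window 3): DENY
  req#11 t=46s (window 3): DENY
  req#12 t=47s (window 3): DENY
  req#13 t=47s (window 3): DENY
  req#14 t=49s (window 4): ALLOW
  req#15 t=49s (window 4): ALLOW

Allowed counts by window: 3 3 2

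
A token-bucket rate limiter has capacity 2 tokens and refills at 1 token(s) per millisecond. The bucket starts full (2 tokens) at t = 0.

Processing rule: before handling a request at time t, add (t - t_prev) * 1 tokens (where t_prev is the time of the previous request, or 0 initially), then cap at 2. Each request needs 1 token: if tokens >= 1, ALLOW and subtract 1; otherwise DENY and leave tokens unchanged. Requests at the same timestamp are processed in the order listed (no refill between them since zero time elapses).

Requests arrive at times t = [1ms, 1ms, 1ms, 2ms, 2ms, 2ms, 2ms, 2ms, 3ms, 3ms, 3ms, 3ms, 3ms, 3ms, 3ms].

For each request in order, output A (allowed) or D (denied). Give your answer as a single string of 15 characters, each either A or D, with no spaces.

Answer: AADADDDDADDDDDD

Derivation:
Simulating step by step:
  req#1 t=1ms: ALLOW
  req#2 t=1ms: ALLOW
  req#3 t=1ms: DENY
  req#4 t=2ms: ALLOW
  req#5 t=2ms: DENY
  req#6 t=2ms: DENY
  req#7 t=2ms: DENY
  req#8 t=2ms: DENY
  req#9 t=3ms: ALLOW
  req#10 t=3ms: DENY
  req#11 t=3ms: DENY
  req#12 t=3ms: DENY
  req#13 t=3ms: DENY
  req#14 t=3ms: DENY
  req#15 t=3ms: DENY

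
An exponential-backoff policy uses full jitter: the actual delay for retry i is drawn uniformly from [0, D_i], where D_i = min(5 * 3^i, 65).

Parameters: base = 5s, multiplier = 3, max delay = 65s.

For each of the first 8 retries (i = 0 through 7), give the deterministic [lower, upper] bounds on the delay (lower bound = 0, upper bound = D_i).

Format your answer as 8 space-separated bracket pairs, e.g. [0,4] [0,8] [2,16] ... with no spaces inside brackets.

Computing bounds per retry:
  i=0: D_i=min(5*3^0,65)=5, bounds=[0,5]
  i=1: D_i=min(5*3^1,65)=15, bounds=[0,15]
  i=2: D_i=min(5*3^2,65)=45, bounds=[0,45]
  i=3: D_i=min(5*3^3,65)=65, bounds=[0,65]
  i=4: D_i=min(5*3^4,65)=65, bounds=[0,65]
  i=5: D_i=min(5*3^5,65)=65, bounds=[0,65]
  i=6: D_i=min(5*3^6,65)=65, bounds=[0,65]
  i=7: D_i=min(5*3^7,65)=65, bounds=[0,65]

Answer: [0,5] [0,15] [0,45] [0,65] [0,65] [0,65] [0,65] [0,65]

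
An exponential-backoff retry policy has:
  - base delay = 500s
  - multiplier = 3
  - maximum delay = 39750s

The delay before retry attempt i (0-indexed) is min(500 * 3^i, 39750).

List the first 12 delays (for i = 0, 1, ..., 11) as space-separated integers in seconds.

Answer: 500 1500 4500 13500 39750 39750 39750 39750 39750 39750 39750 39750

Derivation:
Computing each delay:
  i=0: min(500*3^0, 39750) = 500
  i=1: min(500*3^1, 39750) = 1500
  i=2: min(500*3^2, 39750) = 4500
  i=3: min(500*3^3, 39750) = 13500
  i=4: min(500*3^4, 39750) = 39750
  i=5: min(500*3^5, 39750) = 39750
  i=6: min(500*3^6, 39750) = 39750
  i=7: min(500*3^7, 39750) = 39750
  i=8: min(500*3^8, 39750) = 39750
  i=9: min(500*3^9, 39750) = 39750
  i=10: min(500*3^10, 39750) = 39750
  i=11: min(500*3^11, 39750) = 39750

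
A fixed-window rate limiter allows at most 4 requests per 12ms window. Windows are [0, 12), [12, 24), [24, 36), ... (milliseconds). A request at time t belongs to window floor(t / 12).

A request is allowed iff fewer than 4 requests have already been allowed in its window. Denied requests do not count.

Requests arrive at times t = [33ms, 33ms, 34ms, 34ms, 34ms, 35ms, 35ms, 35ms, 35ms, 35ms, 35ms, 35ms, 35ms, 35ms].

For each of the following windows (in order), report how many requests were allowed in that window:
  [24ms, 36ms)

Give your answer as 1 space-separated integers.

Processing requests:
  req#1 t=33ms (window 2): ALLOW
  req#2 t=33ms (window 2): ALLOW
  req#3 t=34ms (window 2): ALLOW
  req#4 t=34ms (window 2): ALLOW
  req#5 t=34ms (window 2): DENY
  req#6 t=35ms (window 2): DENY
  req#7 t=35ms (window 2): DENY
  req#8 t=35ms (window 2): DENY
  req#9 t=35ms (window 2): DENY
  req#10 t=35ms (window 2): DENY
  req#11 t=35ms (window 2): DENY
  req#12 t=35ms (window 2): DENY
  req#13 t=35ms (window 2): DENY
  req#14 t=35ms (window 2): DENY

Allowed counts by window: 4

Answer: 4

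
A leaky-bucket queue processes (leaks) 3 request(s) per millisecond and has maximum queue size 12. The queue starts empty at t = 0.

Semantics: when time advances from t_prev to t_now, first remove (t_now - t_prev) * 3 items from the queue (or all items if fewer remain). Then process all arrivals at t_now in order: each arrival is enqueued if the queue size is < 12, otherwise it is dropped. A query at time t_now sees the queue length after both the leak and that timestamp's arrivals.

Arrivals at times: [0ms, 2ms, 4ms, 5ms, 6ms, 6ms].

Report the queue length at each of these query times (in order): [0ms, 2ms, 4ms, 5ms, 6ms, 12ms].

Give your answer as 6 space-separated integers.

Queue lengths at query times:
  query t=0ms: backlog = 1
  query t=2ms: backlog = 1
  query t=4ms: backlog = 1
  query t=5ms: backlog = 1
  query t=6ms: backlog = 2
  query t=12ms: backlog = 0

Answer: 1 1 1 1 2 0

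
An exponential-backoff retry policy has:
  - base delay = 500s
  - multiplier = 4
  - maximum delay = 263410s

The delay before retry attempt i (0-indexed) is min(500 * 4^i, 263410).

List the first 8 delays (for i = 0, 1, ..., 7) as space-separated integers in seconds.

Answer: 500 2000 8000 32000 128000 263410 263410 263410

Derivation:
Computing each delay:
  i=0: min(500*4^0, 263410) = 500
  i=1: min(500*4^1, 263410) = 2000
  i=2: min(500*4^2, 263410) = 8000
  i=3: min(500*4^3, 263410) = 32000
  i=4: min(500*4^4, 263410) = 128000
  i=5: min(500*4^5, 263410) = 263410
  i=6: min(500*4^6, 263410) = 263410
  i=7: min(500*4^7, 263410) = 263410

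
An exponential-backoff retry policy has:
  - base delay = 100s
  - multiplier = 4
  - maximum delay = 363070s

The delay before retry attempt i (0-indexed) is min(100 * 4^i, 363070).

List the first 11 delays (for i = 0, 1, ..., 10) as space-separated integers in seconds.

Answer: 100 400 1600 6400 25600 102400 363070 363070 363070 363070 363070

Derivation:
Computing each delay:
  i=0: min(100*4^0, 363070) = 100
  i=1: min(100*4^1, 363070) = 400
  i=2: min(100*4^2, 363070) = 1600
  i=3: min(100*4^3, 363070) = 6400
  i=4: min(100*4^4, 363070) = 25600
  i=5: min(100*4^5, 363070) = 102400
  i=6: min(100*4^6, 363070) = 363070
  i=7: min(100*4^7, 363070) = 363070
  i=8: min(100*4^8, 363070) = 363070
  i=9: min(100*4^9, 363070) = 363070
  i=10: min(100*4^10, 363070) = 363070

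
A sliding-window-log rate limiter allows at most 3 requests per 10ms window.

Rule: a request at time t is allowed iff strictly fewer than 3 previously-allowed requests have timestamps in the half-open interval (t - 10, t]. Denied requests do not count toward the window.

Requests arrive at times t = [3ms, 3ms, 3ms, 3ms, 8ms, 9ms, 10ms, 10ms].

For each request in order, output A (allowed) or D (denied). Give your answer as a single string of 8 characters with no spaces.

Tracking allowed requests in the window:
  req#1 t=3ms: ALLOW
  req#2 t=3ms: ALLOW
  req#3 t=3ms: ALLOW
  req#4 t=3ms: DENY
  req#5 t=8ms: DENY
  req#6 t=9ms: DENY
  req#7 t=10ms: DENY
  req#8 t=10ms: DENY

Answer: AAADDDDD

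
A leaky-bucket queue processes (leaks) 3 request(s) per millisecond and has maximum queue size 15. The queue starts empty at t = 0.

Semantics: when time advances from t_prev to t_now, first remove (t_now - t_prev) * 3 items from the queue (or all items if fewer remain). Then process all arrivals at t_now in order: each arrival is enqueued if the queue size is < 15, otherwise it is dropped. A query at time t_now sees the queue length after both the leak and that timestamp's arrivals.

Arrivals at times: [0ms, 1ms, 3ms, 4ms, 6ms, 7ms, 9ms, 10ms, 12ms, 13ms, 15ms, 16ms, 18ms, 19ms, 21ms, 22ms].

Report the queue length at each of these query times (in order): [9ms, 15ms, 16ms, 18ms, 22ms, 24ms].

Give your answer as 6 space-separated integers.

Queue lengths at query times:
  query t=9ms: backlog = 1
  query t=15ms: backlog = 1
  query t=16ms: backlog = 1
  query t=18ms: backlog = 1
  query t=22ms: backlog = 1
  query t=24ms: backlog = 0

Answer: 1 1 1 1 1 0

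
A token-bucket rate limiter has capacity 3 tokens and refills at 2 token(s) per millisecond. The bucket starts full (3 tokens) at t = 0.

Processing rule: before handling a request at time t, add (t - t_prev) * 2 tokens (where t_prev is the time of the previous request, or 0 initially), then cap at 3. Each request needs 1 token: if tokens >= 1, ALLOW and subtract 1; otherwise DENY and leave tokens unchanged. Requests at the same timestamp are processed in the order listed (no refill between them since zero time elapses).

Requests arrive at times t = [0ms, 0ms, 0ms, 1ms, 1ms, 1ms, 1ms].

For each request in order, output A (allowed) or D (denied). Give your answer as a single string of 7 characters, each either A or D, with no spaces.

Answer: AAAAADD

Derivation:
Simulating step by step:
  req#1 t=0ms: ALLOW
  req#2 t=0ms: ALLOW
  req#3 t=0ms: ALLOW
  req#4 t=1ms: ALLOW
  req#5 t=1ms: ALLOW
  req#6 t=1ms: DENY
  req#7 t=1ms: DENY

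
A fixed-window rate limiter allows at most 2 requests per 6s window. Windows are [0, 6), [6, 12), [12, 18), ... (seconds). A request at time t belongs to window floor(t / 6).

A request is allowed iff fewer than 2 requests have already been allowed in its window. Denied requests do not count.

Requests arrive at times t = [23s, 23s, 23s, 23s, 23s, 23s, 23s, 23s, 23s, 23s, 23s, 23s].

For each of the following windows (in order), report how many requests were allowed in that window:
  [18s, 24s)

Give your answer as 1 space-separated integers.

Processing requests:
  req#1 t=23s (window 3): ALLOW
  req#2 t=23s (window 3): ALLOW
  req#3 t=23s (window 3): DENY
  req#4 t=23s (window 3): DENY
  req#5 t=23s (window 3): DENY
  req#6 t=23s (window 3): DENY
  req#7 t=23s (window 3): DENY
  req#8 t=23s (window 3): DENY
  req#9 t=23s (window 3): DENY
  req#10 t=23s (window 3): DENY
  req#11 t=23s (window 3): DENY
  req#12 t=23s (window 3): DENY

Allowed counts by window: 2

Answer: 2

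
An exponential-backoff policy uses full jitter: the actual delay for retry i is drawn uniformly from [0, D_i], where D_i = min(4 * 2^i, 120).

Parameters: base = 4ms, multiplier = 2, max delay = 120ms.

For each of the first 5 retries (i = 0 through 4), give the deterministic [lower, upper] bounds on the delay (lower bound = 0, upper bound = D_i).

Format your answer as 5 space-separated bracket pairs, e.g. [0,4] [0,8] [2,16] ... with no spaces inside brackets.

Computing bounds per retry:
  i=0: D_i=min(4*2^0,120)=4, bounds=[0,4]
  i=1: D_i=min(4*2^1,120)=8, bounds=[0,8]
  i=2: D_i=min(4*2^2,120)=16, bounds=[0,16]
  i=3: D_i=min(4*2^3,120)=32, bounds=[0,32]
  i=4: D_i=min(4*2^4,120)=64, bounds=[0,64]

Answer: [0,4] [0,8] [0,16] [0,32] [0,64]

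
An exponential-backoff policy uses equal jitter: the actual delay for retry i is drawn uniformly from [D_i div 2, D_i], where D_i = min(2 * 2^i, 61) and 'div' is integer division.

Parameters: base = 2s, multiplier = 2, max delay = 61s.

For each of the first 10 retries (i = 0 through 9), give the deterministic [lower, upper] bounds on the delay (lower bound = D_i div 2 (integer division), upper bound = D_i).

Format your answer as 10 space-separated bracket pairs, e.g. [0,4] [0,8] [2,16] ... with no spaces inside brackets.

Answer: [1,2] [2,4] [4,8] [8,16] [16,32] [30,61] [30,61] [30,61] [30,61] [30,61]

Derivation:
Computing bounds per retry:
  i=0: D_i=min(2*2^0,61)=2, bounds=[1,2]
  i=1: D_i=min(2*2^1,61)=4, bounds=[2,4]
  i=2: D_i=min(2*2^2,61)=8, bounds=[4,8]
  i=3: D_i=min(2*2^3,61)=16, bounds=[8,16]
  i=4: D_i=min(2*2^4,61)=32, bounds=[16,32]
  i=5: D_i=min(2*2^5,61)=61, bounds=[30,61]
  i=6: D_i=min(2*2^6,61)=61, bounds=[30,61]
  i=7: D_i=min(2*2^7,61)=61, bounds=[30,61]
  i=8: D_i=min(2*2^8,61)=61, bounds=[30,61]
  i=9: D_i=min(2*2^9,61)=61, bounds=[30,61]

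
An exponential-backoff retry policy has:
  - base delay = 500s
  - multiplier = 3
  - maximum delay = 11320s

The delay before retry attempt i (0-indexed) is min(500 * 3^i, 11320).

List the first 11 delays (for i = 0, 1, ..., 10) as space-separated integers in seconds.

Answer: 500 1500 4500 11320 11320 11320 11320 11320 11320 11320 11320

Derivation:
Computing each delay:
  i=0: min(500*3^0, 11320) = 500
  i=1: min(500*3^1, 11320) = 1500
  i=2: min(500*3^2, 11320) = 4500
  i=3: min(500*3^3, 11320) = 11320
  i=4: min(500*3^4, 11320) = 11320
  i=5: min(500*3^5, 11320) = 11320
  i=6: min(500*3^6, 11320) = 11320
  i=7: min(500*3^7, 11320) = 11320
  i=8: min(500*3^8, 11320) = 11320
  i=9: min(500*3^9, 11320) = 11320
  i=10: min(500*3^10, 11320) = 11320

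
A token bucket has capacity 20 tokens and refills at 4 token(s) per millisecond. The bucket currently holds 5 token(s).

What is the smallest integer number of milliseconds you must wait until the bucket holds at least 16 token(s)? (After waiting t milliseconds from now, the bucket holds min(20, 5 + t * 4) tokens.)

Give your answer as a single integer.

Need 5 + t * 4 >= 16, so t >= 11/4.
Smallest integer t = ceil(11/4) = 3.

Answer: 3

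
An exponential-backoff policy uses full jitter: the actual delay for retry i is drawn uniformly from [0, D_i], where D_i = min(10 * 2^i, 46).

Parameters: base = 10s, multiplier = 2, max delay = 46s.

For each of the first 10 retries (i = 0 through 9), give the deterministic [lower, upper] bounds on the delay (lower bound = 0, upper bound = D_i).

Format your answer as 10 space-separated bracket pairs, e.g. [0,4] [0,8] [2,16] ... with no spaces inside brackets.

Answer: [0,10] [0,20] [0,40] [0,46] [0,46] [0,46] [0,46] [0,46] [0,46] [0,46]

Derivation:
Computing bounds per retry:
  i=0: D_i=min(10*2^0,46)=10, bounds=[0,10]
  i=1: D_i=min(10*2^1,46)=20, bounds=[0,20]
  i=2: D_i=min(10*2^2,46)=40, bounds=[0,40]
  i=3: D_i=min(10*2^3,46)=46, bounds=[0,46]
  i=4: D_i=min(10*2^4,46)=46, bounds=[0,46]
  i=5: D_i=min(10*2^5,46)=46, bounds=[0,46]
  i=6: D_i=min(10*2^6,46)=46, bounds=[0,46]
  i=7: D_i=min(10*2^7,46)=46, bounds=[0,46]
  i=8: D_i=min(10*2^8,46)=46, bounds=[0,46]
  i=9: D_i=min(10*2^9,46)=46, bounds=[0,46]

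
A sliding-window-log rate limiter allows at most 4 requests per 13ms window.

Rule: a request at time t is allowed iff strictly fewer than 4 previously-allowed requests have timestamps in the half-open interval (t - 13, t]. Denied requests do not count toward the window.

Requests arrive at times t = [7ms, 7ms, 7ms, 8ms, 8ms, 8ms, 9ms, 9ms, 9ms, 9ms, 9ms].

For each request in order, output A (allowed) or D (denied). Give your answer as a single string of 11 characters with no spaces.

Answer: AAAADDDDDDD

Derivation:
Tracking allowed requests in the window:
  req#1 t=7ms: ALLOW
  req#2 t=7ms: ALLOW
  req#3 t=7ms: ALLOW
  req#4 t=8ms: ALLOW
  req#5 t=8ms: DENY
  req#6 t=8ms: DENY
  req#7 t=9ms: DENY
  req#8 t=9ms: DENY
  req#9 t=9ms: DENY
  req#10 t=9ms: DENY
  req#11 t=9ms: DENY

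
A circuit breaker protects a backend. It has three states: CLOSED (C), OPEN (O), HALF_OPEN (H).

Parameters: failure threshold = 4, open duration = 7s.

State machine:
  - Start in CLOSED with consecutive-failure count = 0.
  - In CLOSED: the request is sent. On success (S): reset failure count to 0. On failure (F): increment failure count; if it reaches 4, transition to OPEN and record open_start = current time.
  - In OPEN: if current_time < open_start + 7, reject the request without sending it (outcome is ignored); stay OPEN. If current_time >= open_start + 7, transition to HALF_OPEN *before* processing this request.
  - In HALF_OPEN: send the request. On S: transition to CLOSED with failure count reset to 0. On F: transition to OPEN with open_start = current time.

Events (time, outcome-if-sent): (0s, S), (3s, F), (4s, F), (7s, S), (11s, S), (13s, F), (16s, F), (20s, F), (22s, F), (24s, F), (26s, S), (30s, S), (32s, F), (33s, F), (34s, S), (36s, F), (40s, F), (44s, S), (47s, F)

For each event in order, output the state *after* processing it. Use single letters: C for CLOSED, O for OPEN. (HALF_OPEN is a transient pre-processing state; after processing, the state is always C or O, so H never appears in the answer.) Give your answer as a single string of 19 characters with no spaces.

State after each event:
  event#1 t=0s outcome=S: state=CLOSED
  event#2 t=3s outcome=F: state=CLOSED
  event#3 t=4s outcome=F: state=CLOSED
  event#4 t=7s outcome=S: state=CLOSED
  event#5 t=11s outcome=S: state=CLOSED
  event#6 t=13s outcome=F: state=CLOSED
  event#7 t=16s outcome=F: state=CLOSED
  event#8 t=20s outcome=F: state=CLOSED
  event#9 t=22s outcome=F: state=OPEN
  event#10 t=24s outcome=F: state=OPEN
  event#11 t=26s outcome=S: state=OPEN
  event#12 t=30s outcome=S: state=CLOSED
  event#13 t=32s outcome=F: state=CLOSED
  event#14 t=33s outcome=F: state=CLOSED
  event#15 t=34s outcome=S: state=CLOSED
  event#16 t=36s outcome=F: state=CLOSED
  event#17 t=40s outcome=F: state=CLOSED
  event#18 t=44s outcome=S: state=CLOSED
  event#19 t=47s outcome=F: state=CLOSED

Answer: CCCCCCCCOOOCCCCCCCC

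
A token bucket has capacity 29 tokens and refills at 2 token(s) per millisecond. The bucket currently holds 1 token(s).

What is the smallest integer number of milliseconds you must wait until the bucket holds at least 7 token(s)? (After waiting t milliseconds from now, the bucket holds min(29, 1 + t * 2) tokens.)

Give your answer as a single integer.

Need 1 + t * 2 >= 7, so t >= 6/2.
Smallest integer t = ceil(6/2) = 3.

Answer: 3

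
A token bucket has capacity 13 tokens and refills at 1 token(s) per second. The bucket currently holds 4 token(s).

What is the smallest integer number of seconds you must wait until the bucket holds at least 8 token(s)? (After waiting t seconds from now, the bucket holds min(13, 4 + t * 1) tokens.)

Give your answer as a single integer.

Answer: 4

Derivation:
Need 4 + t * 1 >= 8, so t >= 4/1.
Smallest integer t = ceil(4/1) = 4.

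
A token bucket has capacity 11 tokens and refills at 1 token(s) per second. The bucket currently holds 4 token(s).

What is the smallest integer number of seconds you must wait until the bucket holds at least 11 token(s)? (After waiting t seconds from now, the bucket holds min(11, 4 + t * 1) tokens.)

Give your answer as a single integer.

Need 4 + t * 1 >= 11, so t >= 7/1.
Smallest integer t = ceil(7/1) = 7.

Answer: 7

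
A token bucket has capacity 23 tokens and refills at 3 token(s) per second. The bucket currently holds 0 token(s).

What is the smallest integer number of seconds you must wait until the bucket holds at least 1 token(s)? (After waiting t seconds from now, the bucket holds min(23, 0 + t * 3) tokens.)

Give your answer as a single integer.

Need 0 + t * 3 >= 1, so t >= 1/3.
Smallest integer t = ceil(1/3) = 1.

Answer: 1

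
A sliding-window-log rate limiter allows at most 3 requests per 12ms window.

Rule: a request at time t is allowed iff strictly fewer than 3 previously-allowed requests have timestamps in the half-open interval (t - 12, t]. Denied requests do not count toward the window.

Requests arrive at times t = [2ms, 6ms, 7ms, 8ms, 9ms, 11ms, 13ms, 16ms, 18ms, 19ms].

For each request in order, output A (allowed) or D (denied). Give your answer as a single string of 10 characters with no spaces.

Tracking allowed requests in the window:
  req#1 t=2ms: ALLOW
  req#2 t=6ms: ALLOW
  req#3 t=7ms: ALLOW
  req#4 t=8ms: DENY
  req#5 t=9ms: DENY
  req#6 t=11ms: DENY
  req#7 t=13ms: DENY
  req#8 t=16ms: ALLOW
  req#9 t=18ms: ALLOW
  req#10 t=19ms: ALLOW

Answer: AAADDDDAAA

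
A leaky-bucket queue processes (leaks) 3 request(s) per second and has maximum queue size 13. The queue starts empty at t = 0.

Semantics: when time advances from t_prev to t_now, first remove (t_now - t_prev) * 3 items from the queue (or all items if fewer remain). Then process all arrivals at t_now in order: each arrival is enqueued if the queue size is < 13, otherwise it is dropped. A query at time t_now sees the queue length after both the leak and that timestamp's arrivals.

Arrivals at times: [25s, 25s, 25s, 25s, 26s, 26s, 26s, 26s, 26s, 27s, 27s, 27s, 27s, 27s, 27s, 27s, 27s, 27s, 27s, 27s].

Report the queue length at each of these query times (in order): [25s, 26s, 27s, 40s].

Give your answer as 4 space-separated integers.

Queue lengths at query times:
  query t=25s: backlog = 4
  query t=26s: backlog = 6
  query t=27s: backlog = 13
  query t=40s: backlog = 0

Answer: 4 6 13 0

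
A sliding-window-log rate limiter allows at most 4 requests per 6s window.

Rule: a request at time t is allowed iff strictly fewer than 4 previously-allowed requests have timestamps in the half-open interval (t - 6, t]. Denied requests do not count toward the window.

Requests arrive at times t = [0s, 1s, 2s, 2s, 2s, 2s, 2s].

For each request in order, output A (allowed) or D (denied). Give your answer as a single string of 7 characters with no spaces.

Answer: AAAADDD

Derivation:
Tracking allowed requests in the window:
  req#1 t=0s: ALLOW
  req#2 t=1s: ALLOW
  req#3 t=2s: ALLOW
  req#4 t=2s: ALLOW
  req#5 t=2s: DENY
  req#6 t=2s: DENY
  req#7 t=2s: DENY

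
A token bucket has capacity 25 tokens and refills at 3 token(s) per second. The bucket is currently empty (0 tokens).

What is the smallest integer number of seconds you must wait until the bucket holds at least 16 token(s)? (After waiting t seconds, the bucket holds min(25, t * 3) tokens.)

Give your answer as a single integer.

Answer: 6

Derivation:
Need t * 3 >= 16, so t >= 16/3.
Smallest integer t = ceil(16/3) = 6.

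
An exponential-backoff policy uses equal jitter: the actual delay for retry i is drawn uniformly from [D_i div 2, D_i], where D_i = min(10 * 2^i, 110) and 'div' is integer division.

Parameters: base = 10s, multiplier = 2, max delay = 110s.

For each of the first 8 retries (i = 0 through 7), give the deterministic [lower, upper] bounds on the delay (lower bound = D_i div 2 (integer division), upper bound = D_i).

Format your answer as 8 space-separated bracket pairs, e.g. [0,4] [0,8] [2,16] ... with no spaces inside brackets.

Computing bounds per retry:
  i=0: D_i=min(10*2^0,110)=10, bounds=[5,10]
  i=1: D_i=min(10*2^1,110)=20, bounds=[10,20]
  i=2: D_i=min(10*2^2,110)=40, bounds=[20,40]
  i=3: D_i=min(10*2^3,110)=80, bounds=[40,80]
  i=4: D_i=min(10*2^4,110)=110, bounds=[55,110]
  i=5: D_i=min(10*2^5,110)=110, bounds=[55,110]
  i=6: D_i=min(10*2^6,110)=110, bounds=[55,110]
  i=7: D_i=min(10*2^7,110)=110, bounds=[55,110]

Answer: [5,10] [10,20] [20,40] [40,80] [55,110] [55,110] [55,110] [55,110]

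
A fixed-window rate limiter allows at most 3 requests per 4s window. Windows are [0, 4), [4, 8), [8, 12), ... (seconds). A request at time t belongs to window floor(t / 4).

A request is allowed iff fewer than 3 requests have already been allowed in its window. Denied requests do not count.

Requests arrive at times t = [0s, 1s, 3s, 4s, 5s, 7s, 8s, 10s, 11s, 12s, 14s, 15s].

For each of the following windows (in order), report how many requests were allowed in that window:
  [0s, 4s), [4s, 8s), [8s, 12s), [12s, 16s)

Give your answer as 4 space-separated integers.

Processing requests:
  req#1 t=0s (window 0): ALLOW
  req#2 t=1s (window 0): ALLOW
  req#3 t=3s (window 0): ALLOW
  req#4 t=4s (window 1): ALLOW
  req#5 t=5s (window 1): ALLOW
  req#6 t=7s (window 1): ALLOW
  req#7 t=8s (window 2): ALLOW
  req#8 t=10s (window 2): ALLOW
  req#9 t=11s (window 2): ALLOW
  req#10 t=12s (window 3): ALLOW
  req#11 t=14s (window 3): ALLOW
  req#12 t=15s (window 3): ALLOW

Allowed counts by window: 3 3 3 3

Answer: 3 3 3 3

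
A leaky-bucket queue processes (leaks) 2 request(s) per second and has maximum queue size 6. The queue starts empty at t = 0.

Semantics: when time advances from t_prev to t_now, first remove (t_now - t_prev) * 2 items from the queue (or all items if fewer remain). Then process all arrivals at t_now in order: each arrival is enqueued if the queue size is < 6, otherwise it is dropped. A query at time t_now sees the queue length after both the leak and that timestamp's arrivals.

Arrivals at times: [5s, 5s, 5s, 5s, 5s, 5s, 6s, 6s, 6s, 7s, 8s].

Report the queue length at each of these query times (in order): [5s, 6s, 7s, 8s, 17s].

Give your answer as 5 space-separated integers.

Answer: 6 6 5 4 0

Derivation:
Queue lengths at query times:
  query t=5s: backlog = 6
  query t=6s: backlog = 6
  query t=7s: backlog = 5
  query t=8s: backlog = 4
  query t=17s: backlog = 0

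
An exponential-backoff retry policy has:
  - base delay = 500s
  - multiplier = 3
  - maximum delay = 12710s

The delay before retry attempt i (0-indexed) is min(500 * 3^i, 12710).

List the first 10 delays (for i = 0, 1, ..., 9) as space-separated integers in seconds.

Answer: 500 1500 4500 12710 12710 12710 12710 12710 12710 12710

Derivation:
Computing each delay:
  i=0: min(500*3^0, 12710) = 500
  i=1: min(500*3^1, 12710) = 1500
  i=2: min(500*3^2, 12710) = 4500
  i=3: min(500*3^3, 12710) = 12710
  i=4: min(500*3^4, 12710) = 12710
  i=5: min(500*3^5, 12710) = 12710
  i=6: min(500*3^6, 12710) = 12710
  i=7: min(500*3^7, 12710) = 12710
  i=8: min(500*3^8, 12710) = 12710
  i=9: min(500*3^9, 12710) = 12710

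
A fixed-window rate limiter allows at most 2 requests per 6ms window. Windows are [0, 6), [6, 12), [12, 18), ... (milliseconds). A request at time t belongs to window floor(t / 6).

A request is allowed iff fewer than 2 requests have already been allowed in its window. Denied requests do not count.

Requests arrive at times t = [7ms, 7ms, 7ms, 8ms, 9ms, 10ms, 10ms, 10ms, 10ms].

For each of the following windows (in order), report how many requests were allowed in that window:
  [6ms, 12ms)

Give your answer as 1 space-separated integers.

Answer: 2

Derivation:
Processing requests:
  req#1 t=7ms (window 1): ALLOW
  req#2 t=7ms (window 1): ALLOW
  req#3 t=7ms (window 1): DENY
  req#4 t=8ms (window 1): DENY
  req#5 t=9ms (window 1): DENY
  req#6 t=10ms (window 1): DENY
  req#7 t=10ms (window 1): DENY
  req#8 t=10ms (window 1): DENY
  req#9 t=10ms (window 1): DENY

Allowed counts by window: 2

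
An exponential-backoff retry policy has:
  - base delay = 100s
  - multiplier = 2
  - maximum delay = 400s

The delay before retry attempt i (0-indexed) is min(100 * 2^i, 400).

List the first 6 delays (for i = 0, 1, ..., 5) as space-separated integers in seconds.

Computing each delay:
  i=0: min(100*2^0, 400) = 100
  i=1: min(100*2^1, 400) = 200
  i=2: min(100*2^2, 400) = 400
  i=3: min(100*2^3, 400) = 400
  i=4: min(100*2^4, 400) = 400
  i=5: min(100*2^5, 400) = 400

Answer: 100 200 400 400 400 400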